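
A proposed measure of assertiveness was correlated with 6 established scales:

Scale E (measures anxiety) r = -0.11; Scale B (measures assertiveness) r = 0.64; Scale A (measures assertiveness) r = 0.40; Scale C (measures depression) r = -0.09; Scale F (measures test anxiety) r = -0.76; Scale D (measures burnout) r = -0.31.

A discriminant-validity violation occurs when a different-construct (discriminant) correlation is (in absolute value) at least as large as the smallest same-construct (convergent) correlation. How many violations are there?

Convergent (same construct = assertiveness): Scale B, Scale A.
Smallest convergent = 0.40. Discriminant |r|: 0.11, 0.09, 0.76, 0.31; count ≥ 0.40 → 1.

1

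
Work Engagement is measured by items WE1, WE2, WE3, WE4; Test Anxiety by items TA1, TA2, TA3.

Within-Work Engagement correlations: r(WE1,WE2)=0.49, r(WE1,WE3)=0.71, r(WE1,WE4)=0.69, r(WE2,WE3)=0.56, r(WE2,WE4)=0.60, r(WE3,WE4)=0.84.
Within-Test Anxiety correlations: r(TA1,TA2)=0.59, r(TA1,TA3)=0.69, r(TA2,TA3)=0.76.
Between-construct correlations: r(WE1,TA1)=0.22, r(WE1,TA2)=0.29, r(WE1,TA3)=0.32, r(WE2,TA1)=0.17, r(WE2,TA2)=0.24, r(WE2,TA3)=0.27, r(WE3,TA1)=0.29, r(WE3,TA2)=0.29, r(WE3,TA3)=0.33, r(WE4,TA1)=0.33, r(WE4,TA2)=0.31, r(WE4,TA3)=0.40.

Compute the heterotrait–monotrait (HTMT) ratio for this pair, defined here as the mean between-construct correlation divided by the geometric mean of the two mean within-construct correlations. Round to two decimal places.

Mean heterotrait r = 3.46/12 = 0.2883.
Mean within-WE = 3.89/6 = 0.6483; mean within-TA = 2.04/3 = 0.6800.
Geometric mean = √(0.6483 × 0.6800) = 0.6640.
HTMT = 0.2883 / 0.6640 = 0.43.

0.43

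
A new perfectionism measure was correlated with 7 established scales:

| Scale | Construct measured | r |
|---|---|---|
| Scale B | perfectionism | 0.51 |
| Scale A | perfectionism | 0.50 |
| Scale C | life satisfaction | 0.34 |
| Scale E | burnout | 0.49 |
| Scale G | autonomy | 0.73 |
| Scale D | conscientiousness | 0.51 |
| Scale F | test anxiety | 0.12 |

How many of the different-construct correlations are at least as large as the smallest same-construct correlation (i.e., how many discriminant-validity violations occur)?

2

Convergent (same construct = perfectionism): Scale B, Scale A.
Smallest convergent = 0.50. Discriminant values: 0.34, 0.49, 0.73, 0.51, 0.12; count ≥ 0.50 → 2.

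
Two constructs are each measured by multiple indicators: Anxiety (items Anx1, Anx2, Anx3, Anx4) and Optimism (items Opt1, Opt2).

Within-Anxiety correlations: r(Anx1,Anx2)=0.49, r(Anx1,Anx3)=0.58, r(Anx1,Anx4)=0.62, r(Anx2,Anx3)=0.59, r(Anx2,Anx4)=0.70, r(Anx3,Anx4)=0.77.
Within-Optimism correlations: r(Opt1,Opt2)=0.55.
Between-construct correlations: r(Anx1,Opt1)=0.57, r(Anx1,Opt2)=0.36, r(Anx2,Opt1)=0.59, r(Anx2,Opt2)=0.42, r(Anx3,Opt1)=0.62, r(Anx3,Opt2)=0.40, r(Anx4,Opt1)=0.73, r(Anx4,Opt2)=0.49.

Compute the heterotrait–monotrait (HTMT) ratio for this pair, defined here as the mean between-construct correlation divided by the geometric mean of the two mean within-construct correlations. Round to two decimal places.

0.89

Between-construct mean = 4.18/8 = 0.5225.
Mean within-Anx = 3.75/6 = 0.6250; mean within-Opt = 0.55/1 = 0.5500.
Geometric mean = √(0.6250 × 0.5500) = 0.5863.
HTMT = 0.5225 / 0.5863 = 0.89.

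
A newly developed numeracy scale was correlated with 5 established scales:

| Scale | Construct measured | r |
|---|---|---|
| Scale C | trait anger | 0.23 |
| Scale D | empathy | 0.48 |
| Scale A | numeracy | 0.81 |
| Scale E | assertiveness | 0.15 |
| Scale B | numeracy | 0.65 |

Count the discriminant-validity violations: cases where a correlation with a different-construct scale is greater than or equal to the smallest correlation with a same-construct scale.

Convergent (same construct = numeracy): Scale A, Scale B.
Smallest convergent = 0.65. Discriminant values: 0.23, 0.48, 0.15; count ≥ 0.65 → 0.

0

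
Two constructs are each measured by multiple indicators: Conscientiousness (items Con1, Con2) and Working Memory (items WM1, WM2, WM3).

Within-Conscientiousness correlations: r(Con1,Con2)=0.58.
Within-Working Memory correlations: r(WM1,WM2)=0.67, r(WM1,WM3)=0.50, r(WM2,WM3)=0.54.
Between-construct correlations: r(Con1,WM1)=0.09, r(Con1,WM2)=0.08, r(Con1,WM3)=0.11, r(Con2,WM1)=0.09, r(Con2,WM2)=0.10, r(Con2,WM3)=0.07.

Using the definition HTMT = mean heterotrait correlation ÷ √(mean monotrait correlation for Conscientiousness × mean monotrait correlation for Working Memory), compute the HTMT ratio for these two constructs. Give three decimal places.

0.157

Between-construct mean = 0.54/6 = 0.0900.
Mean within-Con = 0.58/1 = 0.5800; mean within-WM = 1.71/3 = 0.5700.
Geometric mean = √(0.5800 × 0.5700) = 0.5750.
HTMT = 0.0900 / 0.5750 = 0.157.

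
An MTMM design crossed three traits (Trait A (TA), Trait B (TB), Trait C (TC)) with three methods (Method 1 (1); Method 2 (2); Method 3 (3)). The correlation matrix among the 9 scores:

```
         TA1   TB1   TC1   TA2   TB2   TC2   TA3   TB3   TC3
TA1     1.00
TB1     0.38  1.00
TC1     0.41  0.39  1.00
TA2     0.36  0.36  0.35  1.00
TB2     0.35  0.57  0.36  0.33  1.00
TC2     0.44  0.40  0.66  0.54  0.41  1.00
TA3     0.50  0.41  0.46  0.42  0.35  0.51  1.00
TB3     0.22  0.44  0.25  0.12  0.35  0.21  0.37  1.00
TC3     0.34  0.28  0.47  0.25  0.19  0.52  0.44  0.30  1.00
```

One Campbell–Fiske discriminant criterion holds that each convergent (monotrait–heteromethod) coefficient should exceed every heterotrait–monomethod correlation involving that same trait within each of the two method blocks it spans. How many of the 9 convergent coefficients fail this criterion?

Each convergent coefficient versus the relevant comparison correlations:
TA (methods 1·2): 0.36 vs {0.38, 0.33, 0.41, 0.54} → fail.
TA (methods 1·3): 0.50 vs {0.38, 0.37, 0.41, 0.44} → pass.
TA (methods 2·3): 0.42 vs {0.33, 0.37, 0.54, 0.44} → fail.
TB (methods 1·2): 0.57 vs {0.38, 0.33, 0.39, 0.41} → pass.
TB (methods 1·3): 0.44 vs {0.38, 0.37, 0.39, 0.30} → pass.
TB (methods 2·3): 0.35 vs {0.33, 0.37, 0.41, 0.30} → fail.
TC (methods 1·2): 0.66 vs {0.41, 0.54, 0.39, 0.41} → pass.
TC (methods 1·3): 0.47 vs {0.41, 0.44, 0.39, 0.30} → pass.
TC (methods 2·3): 0.52 vs {0.54, 0.44, 0.41, 0.30} → fail.
4 of 9 fail.

4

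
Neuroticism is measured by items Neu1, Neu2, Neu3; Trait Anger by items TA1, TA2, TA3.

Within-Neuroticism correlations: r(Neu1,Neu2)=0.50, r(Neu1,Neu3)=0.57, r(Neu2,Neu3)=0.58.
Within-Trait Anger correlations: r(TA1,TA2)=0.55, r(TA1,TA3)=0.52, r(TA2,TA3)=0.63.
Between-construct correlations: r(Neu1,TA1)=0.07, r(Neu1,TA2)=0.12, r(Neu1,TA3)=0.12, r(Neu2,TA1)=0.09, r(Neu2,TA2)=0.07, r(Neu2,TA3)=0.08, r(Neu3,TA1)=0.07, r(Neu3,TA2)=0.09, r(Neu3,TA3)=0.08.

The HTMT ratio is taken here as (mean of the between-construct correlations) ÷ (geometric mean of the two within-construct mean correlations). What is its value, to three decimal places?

Between-construct mean = 0.79/9 = 0.0878.
Mean within-Neu = 1.65/3 = 0.5500; mean within-TA = 1.70/3 = 0.5667.
Geometric mean = √(0.5500 × 0.5667) = 0.5583.
HTMT = 0.0878 / 0.5583 = 0.157.

0.157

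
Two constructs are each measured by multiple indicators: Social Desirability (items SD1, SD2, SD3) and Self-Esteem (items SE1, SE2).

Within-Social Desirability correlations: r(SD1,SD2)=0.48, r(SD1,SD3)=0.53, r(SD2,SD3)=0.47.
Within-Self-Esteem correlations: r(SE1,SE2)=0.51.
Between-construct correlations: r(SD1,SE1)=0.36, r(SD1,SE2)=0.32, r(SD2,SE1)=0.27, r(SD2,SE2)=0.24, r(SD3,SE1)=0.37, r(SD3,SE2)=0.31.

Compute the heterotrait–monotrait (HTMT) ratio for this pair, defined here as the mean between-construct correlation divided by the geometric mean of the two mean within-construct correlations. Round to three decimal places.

Mean heterotrait r = 1.87/6 = 0.3117.
Mean within-SD = 1.48/3 = 0.4933; mean within-SE = 0.51/1 = 0.5100.
Geometric mean = √(0.4933 × 0.5100) = 0.5016.
HTMT = 0.3117 / 0.5016 = 0.621.

0.621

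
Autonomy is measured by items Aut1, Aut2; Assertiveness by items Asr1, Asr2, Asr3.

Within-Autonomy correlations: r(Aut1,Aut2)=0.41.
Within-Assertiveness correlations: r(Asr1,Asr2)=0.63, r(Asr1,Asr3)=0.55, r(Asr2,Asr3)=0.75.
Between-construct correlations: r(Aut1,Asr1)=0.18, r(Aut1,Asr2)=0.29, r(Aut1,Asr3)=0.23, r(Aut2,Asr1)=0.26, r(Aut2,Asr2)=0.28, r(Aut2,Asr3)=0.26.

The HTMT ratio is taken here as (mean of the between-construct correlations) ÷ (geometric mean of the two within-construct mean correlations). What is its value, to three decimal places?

0.487

Mean between = 1.50/6 = 0.2500.
Mean within-Aut = 0.41/1 = 0.4100; mean within-Asr = 1.93/3 = 0.6433.
Geometric mean = √(0.4100 × 0.6433) = 0.5136.
HTMT = 0.2500 / 0.5136 = 0.487.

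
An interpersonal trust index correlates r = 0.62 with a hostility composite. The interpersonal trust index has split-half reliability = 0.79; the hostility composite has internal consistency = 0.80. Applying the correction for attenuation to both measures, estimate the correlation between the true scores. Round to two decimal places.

0.78

r_true = r_obs / √(r_xx · r_yy) = 0.62 / √(0.79 × 0.80) = 0.62 / √0.6320 = 0.62 / 0.7950 ≈ 0.78.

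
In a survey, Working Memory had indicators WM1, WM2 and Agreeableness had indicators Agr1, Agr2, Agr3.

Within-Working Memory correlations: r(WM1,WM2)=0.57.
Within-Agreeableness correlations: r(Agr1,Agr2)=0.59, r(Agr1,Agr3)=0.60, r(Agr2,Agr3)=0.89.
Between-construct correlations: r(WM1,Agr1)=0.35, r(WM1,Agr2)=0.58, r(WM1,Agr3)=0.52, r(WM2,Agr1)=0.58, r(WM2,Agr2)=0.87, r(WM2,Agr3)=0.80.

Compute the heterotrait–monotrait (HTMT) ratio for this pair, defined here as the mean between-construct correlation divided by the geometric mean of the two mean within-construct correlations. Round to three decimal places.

Mean heterotrait r = 3.70/6 = 0.6167.
Mean within-WM = 0.57/1 = 0.5700; mean within-Agr = 2.08/3 = 0.6933.
Geometric mean = √(0.5700 × 0.6933) = 0.6286.
HTMT = 0.6167 / 0.6286 = 0.981.

0.981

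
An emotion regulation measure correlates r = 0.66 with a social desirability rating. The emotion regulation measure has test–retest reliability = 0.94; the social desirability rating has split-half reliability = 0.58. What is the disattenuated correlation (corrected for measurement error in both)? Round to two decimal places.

r_true = r_obs / √(r_xx · r_yy) = 0.66 / √(0.94 × 0.58) = 0.66 / √0.5452 = 0.66 / 0.7384 ≈ 0.89.

0.89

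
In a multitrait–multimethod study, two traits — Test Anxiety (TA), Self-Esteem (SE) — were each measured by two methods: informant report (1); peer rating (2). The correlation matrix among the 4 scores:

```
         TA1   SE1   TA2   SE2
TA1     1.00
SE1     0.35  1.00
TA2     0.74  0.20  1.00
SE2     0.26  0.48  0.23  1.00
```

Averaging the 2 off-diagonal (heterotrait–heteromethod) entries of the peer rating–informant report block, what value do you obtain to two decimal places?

0.23

HTHM values (method 2 × method 1): 0.20, 0.26; mean = 0.46/2 = 0.23.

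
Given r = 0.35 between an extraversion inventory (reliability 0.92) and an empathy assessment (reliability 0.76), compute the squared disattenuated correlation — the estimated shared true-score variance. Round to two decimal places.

Disattenuated r = 0.35 / √(0.92 × 0.76) = 0.35 / 0.8362 = 0.4186.
Shared true-score variance = 0.4186² = 0.1752 ≈ 0.18.

0.18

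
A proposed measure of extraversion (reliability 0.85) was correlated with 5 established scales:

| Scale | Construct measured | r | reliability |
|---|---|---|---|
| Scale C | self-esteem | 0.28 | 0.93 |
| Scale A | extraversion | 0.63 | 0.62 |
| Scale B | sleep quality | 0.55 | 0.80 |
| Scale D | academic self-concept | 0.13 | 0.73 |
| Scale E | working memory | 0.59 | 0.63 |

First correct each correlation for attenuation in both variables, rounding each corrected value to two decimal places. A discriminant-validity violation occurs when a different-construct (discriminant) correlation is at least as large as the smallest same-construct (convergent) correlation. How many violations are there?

0

Disattenuated r (r / √(r_scale · r_new)):
  Scale C (disc): 0.28 / √(0.93·0.85) = 0.31
  Scale A (conv): 0.63 / √(0.62·0.85) = 0.87
  Scale B (disc): 0.55 / √(0.80·0.85) = 0.67
  Scale D (disc): 0.13 / √(0.73·0.85) = 0.17
  Scale E (disc): 0.59 / √(0.63·0.85) = 0.81
Smallest convergent = 0.87. Discriminant values: 0.31, 0.67, 0.17, 0.81; count ≥ 0.87 → 0.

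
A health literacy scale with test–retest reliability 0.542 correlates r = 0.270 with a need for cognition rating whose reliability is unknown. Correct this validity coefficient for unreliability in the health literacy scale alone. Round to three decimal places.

0.367

Single correction: r_c = r_obs / √r_xx = 0.270 / √0.542 = 0.270 / 0.7362 ≈ 0.367.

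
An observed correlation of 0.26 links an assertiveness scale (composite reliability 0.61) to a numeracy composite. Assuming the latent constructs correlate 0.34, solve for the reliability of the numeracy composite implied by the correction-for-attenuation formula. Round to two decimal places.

0.96

r_true = r_obs / √(r_xx · r_yy) ⇒ 0.34 = 0.26 / √(0.61 · r_yy).
√(0.61 · r_yy) = 0.26 / 0.34 = 0.7647; 0.61 · r_yy = 0.5848; r_yy = 0.5848 / 0.61 ≈ 0.96.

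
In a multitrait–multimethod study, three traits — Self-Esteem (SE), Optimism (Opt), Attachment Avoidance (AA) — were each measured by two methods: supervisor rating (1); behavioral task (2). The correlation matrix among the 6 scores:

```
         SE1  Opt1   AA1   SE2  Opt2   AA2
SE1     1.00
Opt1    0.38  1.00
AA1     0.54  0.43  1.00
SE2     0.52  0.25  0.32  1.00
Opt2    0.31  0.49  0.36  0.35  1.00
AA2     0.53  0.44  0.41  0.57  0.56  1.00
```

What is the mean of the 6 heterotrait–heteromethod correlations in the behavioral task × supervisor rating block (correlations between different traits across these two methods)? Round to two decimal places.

0.37

HTHM values (method 2 × method 1): 0.25, 0.32, 0.31, 0.36, 0.53, 0.44; mean = 2.21/6 = 0.37.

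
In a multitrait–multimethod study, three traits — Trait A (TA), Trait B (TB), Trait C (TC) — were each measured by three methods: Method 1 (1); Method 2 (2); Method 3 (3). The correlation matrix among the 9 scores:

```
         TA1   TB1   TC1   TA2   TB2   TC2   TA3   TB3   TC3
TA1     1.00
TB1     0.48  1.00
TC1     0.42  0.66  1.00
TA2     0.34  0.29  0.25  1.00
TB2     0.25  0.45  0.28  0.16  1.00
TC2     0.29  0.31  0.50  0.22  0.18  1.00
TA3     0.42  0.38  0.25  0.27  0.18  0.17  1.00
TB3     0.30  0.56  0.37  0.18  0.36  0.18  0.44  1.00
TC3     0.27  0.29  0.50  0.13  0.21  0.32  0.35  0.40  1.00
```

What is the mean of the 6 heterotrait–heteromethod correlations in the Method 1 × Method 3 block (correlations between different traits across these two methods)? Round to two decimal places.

HTHM values (method 1 × method 3): 0.30, 0.27, 0.38, 0.29, 0.25, 0.37; mean = 1.86/6 = 0.31.

0.31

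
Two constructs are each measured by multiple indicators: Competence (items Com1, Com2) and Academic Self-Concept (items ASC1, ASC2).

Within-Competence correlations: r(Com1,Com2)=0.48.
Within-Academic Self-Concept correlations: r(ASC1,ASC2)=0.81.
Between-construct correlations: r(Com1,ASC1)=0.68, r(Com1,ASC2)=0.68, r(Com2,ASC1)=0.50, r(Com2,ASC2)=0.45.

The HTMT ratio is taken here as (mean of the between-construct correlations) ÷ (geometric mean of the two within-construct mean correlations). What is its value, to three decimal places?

0.926

Between-construct mean = 2.31/4 = 0.5775.
Mean within-Com = 0.48/1 = 0.4800; mean within-ASC = 0.81/1 = 0.8100.
Geometric mean = √(0.4800 × 0.8100) = 0.6235.
HTMT = 0.5775 / 0.6235 = 0.926.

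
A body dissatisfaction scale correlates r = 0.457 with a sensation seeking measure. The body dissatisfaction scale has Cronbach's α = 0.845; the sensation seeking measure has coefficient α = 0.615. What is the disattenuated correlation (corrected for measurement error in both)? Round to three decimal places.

0.634

r_true = r_obs / √(r_xx · r_yy) = 0.457 / √(0.845 × 0.615) = 0.457 / √0.519675 = 0.457 / 0.7209 ≈ 0.634.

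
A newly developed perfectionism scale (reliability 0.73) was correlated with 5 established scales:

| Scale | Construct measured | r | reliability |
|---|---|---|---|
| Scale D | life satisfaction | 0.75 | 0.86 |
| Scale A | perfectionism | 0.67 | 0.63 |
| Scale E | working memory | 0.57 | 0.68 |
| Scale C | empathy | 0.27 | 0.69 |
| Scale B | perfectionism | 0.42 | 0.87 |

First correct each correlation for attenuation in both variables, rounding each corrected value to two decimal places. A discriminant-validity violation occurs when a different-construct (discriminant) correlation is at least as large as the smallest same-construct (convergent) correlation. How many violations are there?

2

Disattenuated r (r / √(r_scale · r_new)):
  Scale D (disc): 0.75 / √(0.86·0.73) = 0.95
  Scale A (conv): 0.67 / √(0.63·0.73) = 0.99
  Scale E (disc): 0.57 / √(0.68·0.73) = 0.81
  Scale C (disc): 0.27 / √(0.69·0.73) = 0.38
  Scale B (conv): 0.42 / √(0.87·0.73) = 0.53
Smallest convergent = 0.53. Discriminant values: 0.95, 0.81, 0.38; count ≥ 0.53 → 2.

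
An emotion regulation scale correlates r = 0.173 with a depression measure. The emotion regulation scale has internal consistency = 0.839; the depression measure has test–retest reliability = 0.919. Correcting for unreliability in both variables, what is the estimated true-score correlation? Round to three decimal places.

0.197

r_true = r_obs / √(r_xx · r_yy) = 0.173 / √(0.839 × 0.919) = 0.173 / √0.771041 = 0.173 / 0.8781 ≈ 0.197.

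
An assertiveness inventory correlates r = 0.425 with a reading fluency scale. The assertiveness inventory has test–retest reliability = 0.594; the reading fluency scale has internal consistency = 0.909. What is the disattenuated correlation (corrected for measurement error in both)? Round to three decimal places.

r_true = r_obs / √(r_xx · r_yy) = 0.425 / √(0.594 × 0.909) = 0.425 / √0.539946 = 0.425 / 0.7348 ≈ 0.578.

0.578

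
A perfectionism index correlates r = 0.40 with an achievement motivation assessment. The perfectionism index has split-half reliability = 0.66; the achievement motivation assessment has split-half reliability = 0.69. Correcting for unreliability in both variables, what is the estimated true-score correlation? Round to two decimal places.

r_true = r_obs / √(r_xx · r_yy) = 0.40 / √(0.66 × 0.69) = 0.40 / √0.4554 = 0.40 / 0.6748 ≈ 0.59.

0.59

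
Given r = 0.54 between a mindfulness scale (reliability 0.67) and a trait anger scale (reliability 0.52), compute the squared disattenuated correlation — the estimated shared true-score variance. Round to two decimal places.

Disattenuated r = 0.54 / √(0.67 × 0.52) = 0.54 / 0.5903 = 0.9148.
Shared true-score variance = 0.9148² = 0.8369 ≈ 0.84.

0.84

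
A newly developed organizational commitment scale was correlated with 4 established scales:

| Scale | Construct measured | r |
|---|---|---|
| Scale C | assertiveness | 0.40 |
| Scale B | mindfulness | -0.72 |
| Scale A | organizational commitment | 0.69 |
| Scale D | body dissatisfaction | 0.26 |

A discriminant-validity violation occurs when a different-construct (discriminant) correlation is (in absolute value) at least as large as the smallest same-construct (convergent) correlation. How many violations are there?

Convergent (same construct = organizational commitment): Scale A.
Smallest convergent = 0.69. Discriminant |r|: 0.40, 0.72, 0.26; count ≥ 0.69 → 1.

1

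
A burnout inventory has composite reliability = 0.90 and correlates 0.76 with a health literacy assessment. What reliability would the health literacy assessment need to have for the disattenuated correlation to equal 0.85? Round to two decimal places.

0.89

r_true = r_obs / √(r_xx · r_yy) ⇒ 0.85 = 0.76 / √(0.90 · r_yy).
√(0.90 · r_yy) = 0.76 / 0.85 = 0.8941; 0.90 · r_yy = 0.7994; r_yy = 0.7994 / 0.90 ≈ 0.89.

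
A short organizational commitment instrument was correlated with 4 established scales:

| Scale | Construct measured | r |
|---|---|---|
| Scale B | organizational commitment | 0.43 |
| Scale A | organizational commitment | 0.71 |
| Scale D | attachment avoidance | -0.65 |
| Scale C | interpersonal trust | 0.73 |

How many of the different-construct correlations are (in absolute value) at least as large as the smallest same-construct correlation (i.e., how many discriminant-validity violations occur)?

2

Convergent (same construct = organizational commitment): Scale B, Scale A.
Smallest convergent = 0.43. Discriminant |r|: 0.65, 0.73; count ≥ 0.43 → 2.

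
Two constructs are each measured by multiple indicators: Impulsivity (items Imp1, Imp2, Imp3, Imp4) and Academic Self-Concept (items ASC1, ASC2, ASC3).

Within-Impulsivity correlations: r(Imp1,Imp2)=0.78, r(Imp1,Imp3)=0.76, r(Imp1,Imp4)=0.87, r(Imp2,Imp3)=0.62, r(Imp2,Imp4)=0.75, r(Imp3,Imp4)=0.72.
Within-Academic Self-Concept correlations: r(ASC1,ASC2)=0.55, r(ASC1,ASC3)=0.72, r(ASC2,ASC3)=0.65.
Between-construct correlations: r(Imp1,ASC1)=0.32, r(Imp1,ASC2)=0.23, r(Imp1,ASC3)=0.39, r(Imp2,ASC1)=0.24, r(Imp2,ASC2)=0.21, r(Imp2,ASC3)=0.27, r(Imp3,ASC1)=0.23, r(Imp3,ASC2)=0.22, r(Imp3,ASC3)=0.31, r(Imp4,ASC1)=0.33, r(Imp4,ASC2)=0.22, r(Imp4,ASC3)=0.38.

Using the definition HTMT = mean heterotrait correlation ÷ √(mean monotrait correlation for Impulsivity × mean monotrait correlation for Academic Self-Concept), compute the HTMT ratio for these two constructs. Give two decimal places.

0.40

Mean between = 3.35/12 = 0.2792.
Mean within-Imp = 4.50/6 = 0.7500; mean within-ASC = 1.92/3 = 0.6400.
Geometric mean = √(0.7500 × 0.6400) = 0.6928.
HTMT = 0.2792 / 0.6928 = 0.40.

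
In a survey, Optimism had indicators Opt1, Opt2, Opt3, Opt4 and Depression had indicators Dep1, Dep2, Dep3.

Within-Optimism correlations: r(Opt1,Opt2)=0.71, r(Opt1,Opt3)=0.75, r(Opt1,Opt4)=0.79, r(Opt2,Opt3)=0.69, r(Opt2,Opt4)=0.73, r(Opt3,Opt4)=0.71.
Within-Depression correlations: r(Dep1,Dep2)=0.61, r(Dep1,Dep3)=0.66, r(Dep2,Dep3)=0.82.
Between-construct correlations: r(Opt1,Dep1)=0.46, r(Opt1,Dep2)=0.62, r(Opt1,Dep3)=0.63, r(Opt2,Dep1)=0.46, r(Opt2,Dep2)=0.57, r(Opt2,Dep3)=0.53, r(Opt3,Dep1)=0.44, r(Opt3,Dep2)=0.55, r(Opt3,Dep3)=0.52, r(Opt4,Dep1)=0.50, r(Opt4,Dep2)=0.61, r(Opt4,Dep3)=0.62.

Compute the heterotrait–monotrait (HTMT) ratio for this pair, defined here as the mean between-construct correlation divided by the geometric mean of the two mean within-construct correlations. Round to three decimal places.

Between-construct mean = 6.51/12 = 0.5425.
Mean within-Opt = 4.38/6 = 0.7300; mean within-Dep = 2.09/3 = 0.6967.
Geometric mean = √(0.7300 × 0.6967) = 0.7132.
HTMT = 0.5425 / 0.7132 = 0.761.

0.761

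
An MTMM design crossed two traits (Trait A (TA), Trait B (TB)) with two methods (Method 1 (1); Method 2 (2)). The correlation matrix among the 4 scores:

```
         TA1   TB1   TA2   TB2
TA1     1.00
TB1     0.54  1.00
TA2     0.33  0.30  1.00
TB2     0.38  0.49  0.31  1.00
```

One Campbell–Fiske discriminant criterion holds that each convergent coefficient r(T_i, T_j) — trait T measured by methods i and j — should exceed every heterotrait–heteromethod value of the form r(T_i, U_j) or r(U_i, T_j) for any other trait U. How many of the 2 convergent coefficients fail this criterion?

1

Each convergent coefficient versus the relevant comparison correlations:
TA (methods 1·2): 0.33 vs {0.38, 0.30} → fail.
TB (methods 1·2): 0.49 vs {0.30, 0.38} → pass.
1 of 2 fail.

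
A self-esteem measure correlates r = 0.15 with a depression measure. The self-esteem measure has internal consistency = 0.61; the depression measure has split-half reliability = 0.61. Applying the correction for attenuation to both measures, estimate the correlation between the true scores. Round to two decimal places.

r_true = r_obs / √(r_xx · r_yy) = 0.15 / √(0.61 × 0.61) = 0.15 / √0.3721 = 0.15 / 0.6100 ≈ 0.25.

0.25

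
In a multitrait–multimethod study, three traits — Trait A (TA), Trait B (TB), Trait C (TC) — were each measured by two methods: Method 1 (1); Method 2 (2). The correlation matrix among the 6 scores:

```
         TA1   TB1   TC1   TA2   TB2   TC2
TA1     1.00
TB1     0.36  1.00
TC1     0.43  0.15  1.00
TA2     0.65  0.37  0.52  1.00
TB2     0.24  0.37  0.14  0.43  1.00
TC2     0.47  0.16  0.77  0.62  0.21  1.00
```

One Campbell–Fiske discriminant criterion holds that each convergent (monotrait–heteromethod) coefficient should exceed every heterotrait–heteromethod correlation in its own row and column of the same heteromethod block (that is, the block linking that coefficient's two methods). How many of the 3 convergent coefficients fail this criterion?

Checking each validity diagonal entry against its comparison values:
TA (methods 1·2): 0.65 vs {0.24, 0.37, 0.47, 0.52} → pass.
TB (methods 1·2): 0.37 vs {0.37, 0.24, 0.16, 0.14} → fail.
TC (methods 1·2): 0.77 vs {0.52, 0.47, 0.14, 0.16} → pass.
1 of 3 fail.

1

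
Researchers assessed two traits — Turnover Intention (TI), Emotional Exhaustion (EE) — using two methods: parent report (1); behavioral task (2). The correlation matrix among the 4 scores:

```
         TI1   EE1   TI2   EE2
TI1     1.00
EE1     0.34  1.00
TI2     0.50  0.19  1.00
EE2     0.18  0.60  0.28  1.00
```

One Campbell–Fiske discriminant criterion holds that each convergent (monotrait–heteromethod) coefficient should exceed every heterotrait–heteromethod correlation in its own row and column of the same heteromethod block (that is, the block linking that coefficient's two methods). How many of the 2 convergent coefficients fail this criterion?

0

Checking each validity diagonal entry against its comparison values:
TI (methods 1·2): 0.50 vs {0.18, 0.19} → pass.
EE (methods 1·2): 0.60 vs {0.19, 0.18} → pass.
0 of 2 fail.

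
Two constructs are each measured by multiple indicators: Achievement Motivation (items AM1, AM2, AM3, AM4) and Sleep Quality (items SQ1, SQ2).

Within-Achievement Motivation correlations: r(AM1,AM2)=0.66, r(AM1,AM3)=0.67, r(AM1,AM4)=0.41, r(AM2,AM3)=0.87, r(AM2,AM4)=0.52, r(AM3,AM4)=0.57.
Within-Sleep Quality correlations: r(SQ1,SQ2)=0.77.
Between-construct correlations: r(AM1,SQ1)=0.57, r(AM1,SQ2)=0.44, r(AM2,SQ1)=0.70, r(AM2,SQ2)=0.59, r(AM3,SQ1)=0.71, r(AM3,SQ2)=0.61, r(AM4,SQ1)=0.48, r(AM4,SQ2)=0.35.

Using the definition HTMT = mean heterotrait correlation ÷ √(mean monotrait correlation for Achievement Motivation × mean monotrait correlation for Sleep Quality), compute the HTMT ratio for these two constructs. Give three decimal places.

0.807

Mean heterotrait r = 4.45/8 = 0.5563.
Mean within-AM = 3.70/6 = 0.6167; mean within-SQ = 0.77/1 = 0.7700.
Geometric mean = √(0.6167 × 0.7700) = 0.6891.
HTMT = 0.5563 / 0.6891 = 0.807.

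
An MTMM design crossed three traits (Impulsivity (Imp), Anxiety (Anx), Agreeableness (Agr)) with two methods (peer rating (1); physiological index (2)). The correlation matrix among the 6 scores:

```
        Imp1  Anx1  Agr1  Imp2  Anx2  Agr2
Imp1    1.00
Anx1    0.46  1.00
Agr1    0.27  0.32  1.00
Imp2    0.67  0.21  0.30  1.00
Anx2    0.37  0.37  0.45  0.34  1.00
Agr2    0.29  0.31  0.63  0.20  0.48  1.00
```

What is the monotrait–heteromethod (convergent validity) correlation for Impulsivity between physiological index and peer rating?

Same trait (Imp), different methods: r(Imp2, Imp1) = 0.67.

0.67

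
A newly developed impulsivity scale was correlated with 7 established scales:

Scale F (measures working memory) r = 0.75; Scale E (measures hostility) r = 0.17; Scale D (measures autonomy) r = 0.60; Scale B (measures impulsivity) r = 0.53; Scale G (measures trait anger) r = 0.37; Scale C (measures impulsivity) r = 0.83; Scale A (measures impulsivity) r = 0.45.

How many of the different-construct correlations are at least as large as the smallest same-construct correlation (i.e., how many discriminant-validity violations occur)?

2

Convergent (same construct = impulsivity): Scale B, Scale C, Scale A.
Smallest convergent = 0.45. Discriminant values: 0.75, 0.17, 0.60, 0.37; count ≥ 0.45 → 2.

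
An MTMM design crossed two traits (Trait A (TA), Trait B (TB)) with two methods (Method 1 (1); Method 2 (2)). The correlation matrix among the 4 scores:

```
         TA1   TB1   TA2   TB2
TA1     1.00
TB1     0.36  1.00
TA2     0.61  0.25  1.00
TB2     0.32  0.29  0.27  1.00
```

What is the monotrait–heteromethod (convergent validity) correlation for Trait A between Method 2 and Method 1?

0.61

Same trait (TA), different methods: r(TA2, TA1) = 0.61.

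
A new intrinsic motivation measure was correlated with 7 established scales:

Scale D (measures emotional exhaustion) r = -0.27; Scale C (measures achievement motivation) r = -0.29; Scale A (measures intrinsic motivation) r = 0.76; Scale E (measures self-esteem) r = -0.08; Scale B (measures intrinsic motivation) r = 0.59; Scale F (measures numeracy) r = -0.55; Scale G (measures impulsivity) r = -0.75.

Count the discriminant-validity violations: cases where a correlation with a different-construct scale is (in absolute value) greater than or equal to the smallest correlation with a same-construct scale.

Convergent (same construct = intrinsic motivation): Scale A, Scale B.
Smallest convergent = 0.59. Discriminant |r|: 0.27, 0.29, 0.08, 0.55, 0.75; count ≥ 0.59 → 1.

1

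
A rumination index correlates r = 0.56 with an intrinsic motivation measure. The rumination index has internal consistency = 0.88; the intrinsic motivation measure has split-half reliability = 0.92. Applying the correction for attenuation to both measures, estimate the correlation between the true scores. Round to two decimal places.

0.62

r_true = r_obs / √(r_xx · r_yy) = 0.56 / √(0.88 × 0.92) = 0.56 / √0.8096 = 0.56 / 0.8998 ≈ 0.62.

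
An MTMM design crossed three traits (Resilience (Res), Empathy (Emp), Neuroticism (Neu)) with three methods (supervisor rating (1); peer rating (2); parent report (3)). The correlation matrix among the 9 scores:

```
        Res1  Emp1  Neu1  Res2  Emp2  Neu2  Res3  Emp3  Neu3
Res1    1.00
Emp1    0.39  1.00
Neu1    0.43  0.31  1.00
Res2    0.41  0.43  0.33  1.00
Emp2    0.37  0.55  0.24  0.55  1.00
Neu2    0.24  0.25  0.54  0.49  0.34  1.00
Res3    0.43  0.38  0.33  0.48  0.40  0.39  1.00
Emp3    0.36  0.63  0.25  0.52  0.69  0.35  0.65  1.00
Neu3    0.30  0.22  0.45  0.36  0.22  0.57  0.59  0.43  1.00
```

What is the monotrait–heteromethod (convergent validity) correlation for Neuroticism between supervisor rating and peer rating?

0.54

Same trait (Neu), different methods: r(Neu1, Neu2) = 0.54.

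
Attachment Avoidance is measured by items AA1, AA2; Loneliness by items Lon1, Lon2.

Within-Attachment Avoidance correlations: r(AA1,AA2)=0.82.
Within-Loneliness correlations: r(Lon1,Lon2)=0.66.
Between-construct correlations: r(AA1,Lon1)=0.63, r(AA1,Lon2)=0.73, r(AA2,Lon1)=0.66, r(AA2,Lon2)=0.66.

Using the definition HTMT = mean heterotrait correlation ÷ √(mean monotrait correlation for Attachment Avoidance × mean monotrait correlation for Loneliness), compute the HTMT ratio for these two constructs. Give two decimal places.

Mean between = 2.68/4 = 0.6700.
Mean within-AA = 0.82/1 = 0.8200; mean within-Lon = 0.66/1 = 0.6600.
Geometric mean = √(0.8200 × 0.6600) = 0.7357.
HTMT = 0.6700 / 0.7357 = 0.91.

0.91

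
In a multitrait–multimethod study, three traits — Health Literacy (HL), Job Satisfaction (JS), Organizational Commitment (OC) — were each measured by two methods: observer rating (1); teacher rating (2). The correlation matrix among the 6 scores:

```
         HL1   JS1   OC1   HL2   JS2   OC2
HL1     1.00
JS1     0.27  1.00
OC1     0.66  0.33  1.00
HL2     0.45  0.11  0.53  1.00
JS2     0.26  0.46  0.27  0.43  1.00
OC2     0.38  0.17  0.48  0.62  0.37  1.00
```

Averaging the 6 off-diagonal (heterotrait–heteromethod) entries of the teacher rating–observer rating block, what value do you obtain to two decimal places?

0.29

HTHM values (method 2 × method 1): 0.11, 0.53, 0.26, 0.27, 0.38, 0.17; mean = 1.72/6 = 0.29.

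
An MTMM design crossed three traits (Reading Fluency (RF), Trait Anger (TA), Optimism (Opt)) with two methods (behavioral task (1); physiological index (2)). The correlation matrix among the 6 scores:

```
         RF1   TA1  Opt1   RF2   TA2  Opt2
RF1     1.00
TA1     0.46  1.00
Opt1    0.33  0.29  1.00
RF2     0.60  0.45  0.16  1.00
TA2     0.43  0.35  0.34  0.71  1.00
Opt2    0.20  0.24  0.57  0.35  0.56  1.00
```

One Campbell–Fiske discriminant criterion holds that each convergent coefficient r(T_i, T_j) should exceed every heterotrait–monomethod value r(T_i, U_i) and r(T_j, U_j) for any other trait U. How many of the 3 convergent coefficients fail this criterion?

Each convergent coefficient versus the relevant comparison correlations:
RF (methods 1·2): 0.60 vs {0.46, 0.71, 0.33, 0.35} → fail.
TA (methods 1·2): 0.35 vs {0.46, 0.71, 0.29, 0.56} → fail.
Opt (methods 1·2): 0.57 vs {0.33, 0.35, 0.29, 0.56} → pass.
2 of 3 fail.

2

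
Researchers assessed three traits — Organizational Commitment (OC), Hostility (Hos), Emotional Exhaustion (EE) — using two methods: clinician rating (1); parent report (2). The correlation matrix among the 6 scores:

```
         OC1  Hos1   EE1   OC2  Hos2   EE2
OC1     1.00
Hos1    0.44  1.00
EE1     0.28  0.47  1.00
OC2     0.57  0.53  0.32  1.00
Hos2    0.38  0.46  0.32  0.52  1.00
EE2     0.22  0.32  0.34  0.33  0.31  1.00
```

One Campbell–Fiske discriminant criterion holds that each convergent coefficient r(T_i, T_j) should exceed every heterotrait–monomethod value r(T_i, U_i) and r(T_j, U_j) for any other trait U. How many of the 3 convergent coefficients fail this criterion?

Convergent coefficients and their comparison sets:
OC (methods 1·2): 0.57 vs {0.44, 0.52, 0.28, 0.33} → pass.
Hos (methods 1·2): 0.46 vs {0.44, 0.52, 0.47, 0.31} → fail.
EE (methods 1·2): 0.34 vs {0.28, 0.33, 0.47, 0.31} → fail.
2 of 3 fail.

2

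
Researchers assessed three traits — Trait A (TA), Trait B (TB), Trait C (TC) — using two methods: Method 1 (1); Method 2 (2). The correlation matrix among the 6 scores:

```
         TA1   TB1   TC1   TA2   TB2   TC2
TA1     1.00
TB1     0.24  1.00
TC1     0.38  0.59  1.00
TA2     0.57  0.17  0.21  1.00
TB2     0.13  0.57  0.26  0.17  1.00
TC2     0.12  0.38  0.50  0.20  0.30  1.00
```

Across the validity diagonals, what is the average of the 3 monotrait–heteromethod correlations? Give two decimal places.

0.55

Convergent values: 0.57, 0.57, 0.50; mean = 1.64/3 = 0.55.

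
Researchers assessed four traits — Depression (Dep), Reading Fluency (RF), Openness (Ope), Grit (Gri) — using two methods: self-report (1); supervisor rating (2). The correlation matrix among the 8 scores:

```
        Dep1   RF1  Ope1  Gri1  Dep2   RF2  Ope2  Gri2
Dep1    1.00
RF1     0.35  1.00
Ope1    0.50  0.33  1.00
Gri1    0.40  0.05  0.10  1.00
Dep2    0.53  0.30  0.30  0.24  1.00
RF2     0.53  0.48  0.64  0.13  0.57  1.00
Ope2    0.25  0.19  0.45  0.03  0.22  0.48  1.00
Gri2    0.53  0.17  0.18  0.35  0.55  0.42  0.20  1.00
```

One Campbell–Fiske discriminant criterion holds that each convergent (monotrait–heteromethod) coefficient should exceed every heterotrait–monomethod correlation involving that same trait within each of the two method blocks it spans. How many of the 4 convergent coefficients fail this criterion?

4

Checking each validity diagonal entry against its comparison values:
Dep (methods 1·2): 0.53 vs {0.35, 0.57, 0.50, 0.22, 0.40, 0.55} → fail.
RF (methods 1·2): 0.48 vs {0.35, 0.57, 0.33, 0.48, 0.05, 0.42} → fail.
Ope (methods 1·2): 0.45 vs {0.50, 0.22, 0.33, 0.48, 0.10, 0.20} → fail.
Gri (methods 1·2): 0.35 vs {0.40, 0.55, 0.05, 0.42, 0.10, 0.20} → fail.
4 of 4 fail.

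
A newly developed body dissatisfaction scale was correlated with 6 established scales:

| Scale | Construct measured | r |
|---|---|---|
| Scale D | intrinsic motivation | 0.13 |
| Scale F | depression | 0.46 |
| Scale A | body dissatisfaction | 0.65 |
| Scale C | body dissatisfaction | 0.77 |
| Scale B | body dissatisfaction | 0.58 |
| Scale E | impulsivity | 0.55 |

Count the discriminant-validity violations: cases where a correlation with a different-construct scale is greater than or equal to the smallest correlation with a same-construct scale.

0

Convergent (same construct = body dissatisfaction): Scale A, Scale C, Scale B.
Smallest convergent = 0.58. Discriminant values: 0.13, 0.46, 0.55; count ≥ 0.58 → 0.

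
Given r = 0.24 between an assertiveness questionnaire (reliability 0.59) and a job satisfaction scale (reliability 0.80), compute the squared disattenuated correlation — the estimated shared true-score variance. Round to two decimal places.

0.12

Disattenuated r = 0.24 / √(0.59 × 0.80) = 0.24 / 0.6870 = 0.3493.
Shared true-score variance = 0.3493² = 0.1220 ≈ 0.12.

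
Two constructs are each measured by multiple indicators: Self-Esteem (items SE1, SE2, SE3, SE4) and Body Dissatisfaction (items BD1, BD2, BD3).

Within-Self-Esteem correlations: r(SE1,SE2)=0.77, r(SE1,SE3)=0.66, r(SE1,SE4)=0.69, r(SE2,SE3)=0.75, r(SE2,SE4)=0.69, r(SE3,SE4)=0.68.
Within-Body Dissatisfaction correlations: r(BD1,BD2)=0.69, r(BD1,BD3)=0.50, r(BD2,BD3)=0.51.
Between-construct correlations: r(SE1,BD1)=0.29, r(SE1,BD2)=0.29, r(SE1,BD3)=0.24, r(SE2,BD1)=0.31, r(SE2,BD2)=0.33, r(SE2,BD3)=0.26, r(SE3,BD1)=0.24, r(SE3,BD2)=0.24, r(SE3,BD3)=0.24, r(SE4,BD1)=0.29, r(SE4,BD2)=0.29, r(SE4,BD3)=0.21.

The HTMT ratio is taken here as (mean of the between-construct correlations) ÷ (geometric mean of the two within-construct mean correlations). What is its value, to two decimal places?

Between-construct mean = 3.23/12 = 0.2692.
Mean within-SE = 4.24/6 = 0.7067; mean within-BD = 1.70/3 = 0.5667.
Geometric mean = √(0.7067 × 0.5667) = 0.6328.
HTMT = 0.2692 / 0.6328 = 0.43.

0.43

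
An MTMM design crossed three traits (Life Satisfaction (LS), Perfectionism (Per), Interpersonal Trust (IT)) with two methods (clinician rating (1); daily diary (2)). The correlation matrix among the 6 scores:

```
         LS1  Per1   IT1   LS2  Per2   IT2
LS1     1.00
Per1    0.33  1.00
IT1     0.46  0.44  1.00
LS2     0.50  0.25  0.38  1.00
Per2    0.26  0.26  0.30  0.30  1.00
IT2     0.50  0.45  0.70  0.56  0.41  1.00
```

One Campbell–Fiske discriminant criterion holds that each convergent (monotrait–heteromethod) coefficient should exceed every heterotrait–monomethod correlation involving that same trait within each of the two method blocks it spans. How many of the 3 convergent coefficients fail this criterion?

Convergent coefficients and their comparison sets:
LS (methods 1·2): 0.50 vs {0.33, 0.30, 0.46, 0.56} → fail.
Per (methods 1·2): 0.26 vs {0.33, 0.30, 0.44, 0.41} → fail.
IT (methods 1·2): 0.70 vs {0.46, 0.56, 0.44, 0.41} → pass.
2 of 3 fail.

2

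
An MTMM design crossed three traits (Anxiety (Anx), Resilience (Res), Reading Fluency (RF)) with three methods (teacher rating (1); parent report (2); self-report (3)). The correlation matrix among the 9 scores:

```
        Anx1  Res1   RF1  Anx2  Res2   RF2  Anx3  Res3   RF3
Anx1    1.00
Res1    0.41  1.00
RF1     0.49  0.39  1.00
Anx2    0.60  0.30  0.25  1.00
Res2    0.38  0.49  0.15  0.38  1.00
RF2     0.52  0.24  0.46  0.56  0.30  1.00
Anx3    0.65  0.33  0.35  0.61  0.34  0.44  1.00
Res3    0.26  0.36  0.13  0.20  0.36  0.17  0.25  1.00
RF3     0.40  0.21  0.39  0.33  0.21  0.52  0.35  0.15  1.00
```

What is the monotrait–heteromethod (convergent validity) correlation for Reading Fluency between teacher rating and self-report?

Same trait (RF), different methods: r(RF1, RF3) = 0.39.

0.39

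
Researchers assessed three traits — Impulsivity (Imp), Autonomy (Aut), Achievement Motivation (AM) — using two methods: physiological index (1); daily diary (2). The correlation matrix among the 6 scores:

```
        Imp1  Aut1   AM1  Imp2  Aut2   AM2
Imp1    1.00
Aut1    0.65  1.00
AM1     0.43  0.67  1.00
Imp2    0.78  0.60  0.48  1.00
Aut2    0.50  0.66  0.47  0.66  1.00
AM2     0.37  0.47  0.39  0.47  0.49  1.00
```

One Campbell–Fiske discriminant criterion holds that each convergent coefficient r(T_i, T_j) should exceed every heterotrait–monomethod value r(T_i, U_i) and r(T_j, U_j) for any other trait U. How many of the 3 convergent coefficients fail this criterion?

2

Convergent coefficients and their comparison sets:
Imp (methods 1·2): 0.78 vs {0.65, 0.66, 0.43, 0.47} → pass.
Aut (methods 1·2): 0.66 vs {0.65, 0.66, 0.67, 0.49} → fail.
AM (methods 1·2): 0.39 vs {0.43, 0.47, 0.67, 0.49} → fail.
2 of 3 fail.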